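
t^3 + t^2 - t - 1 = (t - 1)*(t + 1)^2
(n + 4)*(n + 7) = n^2 + 11*n + 28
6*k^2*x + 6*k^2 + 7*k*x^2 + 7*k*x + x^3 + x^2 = (k + x)*(6*k + x)*(x + 1)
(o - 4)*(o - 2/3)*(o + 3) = o^3 - 5*o^2/3 - 34*o/3 + 8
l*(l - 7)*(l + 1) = l^3 - 6*l^2 - 7*l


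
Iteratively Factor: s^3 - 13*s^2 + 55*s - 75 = (s - 5)*(s^2 - 8*s + 15) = (s - 5)*(s - 3)*(s - 5)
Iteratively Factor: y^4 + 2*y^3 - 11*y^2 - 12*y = (y + 4)*(y^3 - 2*y^2 - 3*y) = y*(y + 4)*(y^2 - 2*y - 3) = y*(y + 1)*(y + 4)*(y - 3)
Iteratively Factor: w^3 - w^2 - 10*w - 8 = (w + 2)*(w^2 - 3*w - 4) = (w - 4)*(w + 2)*(w + 1)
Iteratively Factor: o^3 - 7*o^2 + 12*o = (o - 4)*(o^2 - 3*o) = o*(o - 4)*(o - 3)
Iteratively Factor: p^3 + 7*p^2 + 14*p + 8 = (p + 2)*(p^2 + 5*p + 4) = (p + 2)*(p + 4)*(p + 1)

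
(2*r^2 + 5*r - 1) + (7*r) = 2*r^2 + 12*r - 1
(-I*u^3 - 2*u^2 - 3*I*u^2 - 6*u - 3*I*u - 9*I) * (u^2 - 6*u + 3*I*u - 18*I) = -I*u^5 + u^4 + 3*I*u^4 - 3*u^3 + 9*I*u^3 - 9*u^2 + 27*I*u^2 - 27*u + 162*I*u - 162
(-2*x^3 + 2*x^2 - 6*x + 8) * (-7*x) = 14*x^4 - 14*x^3 + 42*x^2 - 56*x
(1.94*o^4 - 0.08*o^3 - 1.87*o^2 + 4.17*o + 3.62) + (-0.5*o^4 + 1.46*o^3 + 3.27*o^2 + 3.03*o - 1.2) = 1.44*o^4 + 1.38*o^3 + 1.4*o^2 + 7.2*o + 2.42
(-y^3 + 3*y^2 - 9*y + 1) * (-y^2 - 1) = y^5 - 3*y^4 + 10*y^3 - 4*y^2 + 9*y - 1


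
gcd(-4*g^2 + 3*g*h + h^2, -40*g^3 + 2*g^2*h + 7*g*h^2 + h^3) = 4*g + h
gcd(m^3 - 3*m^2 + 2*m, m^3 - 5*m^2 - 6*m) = m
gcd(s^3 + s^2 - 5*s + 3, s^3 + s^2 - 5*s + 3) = s^3 + s^2 - 5*s + 3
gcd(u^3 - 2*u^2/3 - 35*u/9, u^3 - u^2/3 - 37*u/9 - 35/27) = u^2 - 2*u/3 - 35/9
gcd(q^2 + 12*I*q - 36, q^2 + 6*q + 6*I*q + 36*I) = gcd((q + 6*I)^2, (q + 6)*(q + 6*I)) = q + 6*I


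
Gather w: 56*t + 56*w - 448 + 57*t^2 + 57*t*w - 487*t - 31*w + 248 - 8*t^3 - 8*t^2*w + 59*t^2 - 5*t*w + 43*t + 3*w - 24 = -8*t^3 + 116*t^2 - 388*t + w*(-8*t^2 + 52*t + 28) - 224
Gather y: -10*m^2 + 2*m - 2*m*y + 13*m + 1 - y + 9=-10*m^2 + 15*m + y*(-2*m - 1) + 10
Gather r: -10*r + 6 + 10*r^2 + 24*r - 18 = 10*r^2 + 14*r - 12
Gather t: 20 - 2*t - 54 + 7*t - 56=5*t - 90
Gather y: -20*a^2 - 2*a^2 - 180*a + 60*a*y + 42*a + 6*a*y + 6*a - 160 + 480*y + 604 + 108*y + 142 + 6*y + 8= -22*a^2 - 132*a + y*(66*a + 594) + 594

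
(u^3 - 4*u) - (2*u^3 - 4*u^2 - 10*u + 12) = -u^3 + 4*u^2 + 6*u - 12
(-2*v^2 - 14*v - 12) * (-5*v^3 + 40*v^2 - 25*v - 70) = 10*v^5 - 10*v^4 - 450*v^3 + 10*v^2 + 1280*v + 840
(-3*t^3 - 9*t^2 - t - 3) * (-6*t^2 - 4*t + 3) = 18*t^5 + 66*t^4 + 33*t^3 - 5*t^2 + 9*t - 9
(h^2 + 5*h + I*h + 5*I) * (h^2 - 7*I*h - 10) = h^4 + 5*h^3 - 6*I*h^3 - 3*h^2 - 30*I*h^2 - 15*h - 10*I*h - 50*I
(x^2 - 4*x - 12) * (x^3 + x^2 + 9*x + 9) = x^5 - 3*x^4 - 7*x^3 - 39*x^2 - 144*x - 108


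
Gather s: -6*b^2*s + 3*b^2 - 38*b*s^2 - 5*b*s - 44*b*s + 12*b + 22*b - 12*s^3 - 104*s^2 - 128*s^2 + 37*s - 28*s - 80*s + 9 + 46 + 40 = 3*b^2 + 34*b - 12*s^3 + s^2*(-38*b - 232) + s*(-6*b^2 - 49*b - 71) + 95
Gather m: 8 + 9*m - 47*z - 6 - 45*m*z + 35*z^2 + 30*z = m*(9 - 45*z) + 35*z^2 - 17*z + 2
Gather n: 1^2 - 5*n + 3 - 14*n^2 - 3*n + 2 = -14*n^2 - 8*n + 6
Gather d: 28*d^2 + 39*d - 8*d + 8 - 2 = 28*d^2 + 31*d + 6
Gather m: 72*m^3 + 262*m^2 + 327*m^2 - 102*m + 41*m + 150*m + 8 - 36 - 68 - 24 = 72*m^3 + 589*m^2 + 89*m - 120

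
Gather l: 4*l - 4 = 4*l - 4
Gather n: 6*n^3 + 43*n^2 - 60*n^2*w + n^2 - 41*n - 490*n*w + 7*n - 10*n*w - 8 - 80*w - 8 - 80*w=6*n^3 + n^2*(44 - 60*w) + n*(-500*w - 34) - 160*w - 16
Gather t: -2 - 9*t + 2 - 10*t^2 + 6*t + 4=-10*t^2 - 3*t + 4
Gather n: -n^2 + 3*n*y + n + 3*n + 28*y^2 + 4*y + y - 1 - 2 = -n^2 + n*(3*y + 4) + 28*y^2 + 5*y - 3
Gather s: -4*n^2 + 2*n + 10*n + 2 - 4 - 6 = -4*n^2 + 12*n - 8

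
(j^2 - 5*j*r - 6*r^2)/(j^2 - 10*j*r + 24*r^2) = (-j - r)/(-j + 4*r)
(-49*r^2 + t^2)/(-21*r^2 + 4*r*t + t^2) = (7*r - t)/(3*r - t)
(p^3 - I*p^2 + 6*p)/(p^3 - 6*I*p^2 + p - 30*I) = p/(p - 5*I)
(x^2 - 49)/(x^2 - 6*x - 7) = (x + 7)/(x + 1)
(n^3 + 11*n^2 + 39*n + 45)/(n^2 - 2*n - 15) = (n^2 + 8*n + 15)/(n - 5)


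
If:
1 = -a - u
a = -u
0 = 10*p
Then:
No Solution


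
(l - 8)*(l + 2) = l^2 - 6*l - 16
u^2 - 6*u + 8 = (u - 4)*(u - 2)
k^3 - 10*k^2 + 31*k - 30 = (k - 5)*(k - 3)*(k - 2)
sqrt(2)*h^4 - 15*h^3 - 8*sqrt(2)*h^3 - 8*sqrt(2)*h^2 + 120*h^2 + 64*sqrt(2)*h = h*(h - 8)*(h - 8*sqrt(2))*(sqrt(2)*h + 1)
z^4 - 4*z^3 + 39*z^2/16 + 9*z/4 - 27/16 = (z - 3)*(z - 1)*(z - 3/4)*(z + 3/4)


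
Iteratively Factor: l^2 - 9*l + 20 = (l - 5)*(l - 4)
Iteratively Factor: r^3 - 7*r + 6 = (r - 2)*(r^2 + 2*r - 3) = (r - 2)*(r + 3)*(r - 1)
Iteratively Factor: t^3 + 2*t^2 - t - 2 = (t + 1)*(t^2 + t - 2) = (t - 1)*(t + 1)*(t + 2)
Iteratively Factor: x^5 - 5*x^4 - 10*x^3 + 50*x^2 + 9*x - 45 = (x - 5)*(x^4 - 10*x^2 + 9) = (x - 5)*(x + 3)*(x^3 - 3*x^2 - x + 3) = (x - 5)*(x + 1)*(x + 3)*(x^2 - 4*x + 3) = (x - 5)*(x - 3)*(x + 1)*(x + 3)*(x - 1)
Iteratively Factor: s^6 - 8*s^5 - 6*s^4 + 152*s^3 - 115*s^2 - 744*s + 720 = (s + 3)*(s^5 - 11*s^4 + 27*s^3 + 71*s^2 - 328*s + 240) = (s - 5)*(s + 3)*(s^4 - 6*s^3 - 3*s^2 + 56*s - 48) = (s - 5)*(s + 3)^2*(s^3 - 9*s^2 + 24*s - 16) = (s - 5)*(s - 4)*(s + 3)^2*(s^2 - 5*s + 4) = (s - 5)*(s - 4)*(s - 1)*(s + 3)^2*(s - 4)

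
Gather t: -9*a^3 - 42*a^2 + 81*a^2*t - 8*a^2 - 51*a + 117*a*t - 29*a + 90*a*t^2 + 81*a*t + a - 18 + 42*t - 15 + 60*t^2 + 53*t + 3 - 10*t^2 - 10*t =-9*a^3 - 50*a^2 - 79*a + t^2*(90*a + 50) + t*(81*a^2 + 198*a + 85) - 30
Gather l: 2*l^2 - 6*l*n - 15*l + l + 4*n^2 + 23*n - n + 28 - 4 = 2*l^2 + l*(-6*n - 14) + 4*n^2 + 22*n + 24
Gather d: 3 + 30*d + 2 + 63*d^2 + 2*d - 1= 63*d^2 + 32*d + 4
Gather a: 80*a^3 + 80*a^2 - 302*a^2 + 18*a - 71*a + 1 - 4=80*a^3 - 222*a^2 - 53*a - 3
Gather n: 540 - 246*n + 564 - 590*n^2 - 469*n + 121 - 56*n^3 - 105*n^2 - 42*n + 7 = -56*n^3 - 695*n^2 - 757*n + 1232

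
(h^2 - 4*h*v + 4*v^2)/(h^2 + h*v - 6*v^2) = (h - 2*v)/(h + 3*v)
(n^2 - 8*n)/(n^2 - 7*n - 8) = n/(n + 1)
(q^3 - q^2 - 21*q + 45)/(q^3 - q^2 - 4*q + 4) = (q^3 - q^2 - 21*q + 45)/(q^3 - q^2 - 4*q + 4)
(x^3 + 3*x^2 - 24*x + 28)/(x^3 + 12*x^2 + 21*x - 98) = (x - 2)/(x + 7)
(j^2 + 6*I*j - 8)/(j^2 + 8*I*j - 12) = (j + 4*I)/(j + 6*I)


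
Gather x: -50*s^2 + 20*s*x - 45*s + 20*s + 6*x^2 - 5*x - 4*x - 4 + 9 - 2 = -50*s^2 - 25*s + 6*x^2 + x*(20*s - 9) + 3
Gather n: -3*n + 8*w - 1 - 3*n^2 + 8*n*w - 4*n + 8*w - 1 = -3*n^2 + n*(8*w - 7) + 16*w - 2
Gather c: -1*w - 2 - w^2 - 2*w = -w^2 - 3*w - 2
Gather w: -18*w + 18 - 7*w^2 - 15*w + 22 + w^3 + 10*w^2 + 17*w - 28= w^3 + 3*w^2 - 16*w + 12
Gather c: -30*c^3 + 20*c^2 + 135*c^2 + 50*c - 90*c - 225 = -30*c^3 + 155*c^2 - 40*c - 225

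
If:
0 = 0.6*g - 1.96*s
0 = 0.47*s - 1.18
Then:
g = 8.20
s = 2.51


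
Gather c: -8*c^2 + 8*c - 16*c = -8*c^2 - 8*c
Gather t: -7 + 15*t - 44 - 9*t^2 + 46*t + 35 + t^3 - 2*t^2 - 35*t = t^3 - 11*t^2 + 26*t - 16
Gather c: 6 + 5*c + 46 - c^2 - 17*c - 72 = -c^2 - 12*c - 20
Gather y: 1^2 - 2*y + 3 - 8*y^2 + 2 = -8*y^2 - 2*y + 6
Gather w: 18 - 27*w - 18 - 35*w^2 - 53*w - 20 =-35*w^2 - 80*w - 20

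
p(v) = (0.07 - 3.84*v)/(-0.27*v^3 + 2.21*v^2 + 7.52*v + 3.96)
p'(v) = (0.07 - 3.84*v)*(0.81*v^2 - 4.42*v - 7.52)/(-0.27*v^3 + 2.21*v^2 + 7.52*v + 3.96)^2 - 3.84/(-0.27*v^3 + 2.21*v^2 + 7.52*v + 3.96)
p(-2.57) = 2.61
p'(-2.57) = 5.27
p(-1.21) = -3.31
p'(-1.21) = 0.41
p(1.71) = -0.30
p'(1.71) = -0.00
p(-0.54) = 3.66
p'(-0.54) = -37.10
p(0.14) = -0.09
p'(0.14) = -0.61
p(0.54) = -0.23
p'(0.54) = -0.18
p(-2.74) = 1.93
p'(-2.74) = 3.04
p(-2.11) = 17.45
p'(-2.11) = 193.49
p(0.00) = 0.02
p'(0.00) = -1.00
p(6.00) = -0.33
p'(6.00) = -0.03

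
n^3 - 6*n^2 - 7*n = n*(n - 7)*(n + 1)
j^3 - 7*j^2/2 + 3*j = j*(j - 2)*(j - 3/2)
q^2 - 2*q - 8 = (q - 4)*(q + 2)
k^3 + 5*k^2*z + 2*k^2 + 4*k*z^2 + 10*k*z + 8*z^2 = (k + 2)*(k + z)*(k + 4*z)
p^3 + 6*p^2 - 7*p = p*(p - 1)*(p + 7)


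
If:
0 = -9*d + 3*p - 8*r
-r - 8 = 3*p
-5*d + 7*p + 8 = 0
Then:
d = -29/9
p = -31/9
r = 7/3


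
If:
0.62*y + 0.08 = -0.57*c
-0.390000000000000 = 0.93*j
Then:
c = -1.08771929824561*y - 0.140350877192982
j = -0.42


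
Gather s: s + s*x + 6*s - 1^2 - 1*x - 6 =s*(x + 7) - x - 7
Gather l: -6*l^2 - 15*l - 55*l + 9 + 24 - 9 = -6*l^2 - 70*l + 24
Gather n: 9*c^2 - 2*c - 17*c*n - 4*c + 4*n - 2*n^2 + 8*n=9*c^2 - 6*c - 2*n^2 + n*(12 - 17*c)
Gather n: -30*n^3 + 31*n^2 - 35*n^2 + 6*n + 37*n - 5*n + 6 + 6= -30*n^3 - 4*n^2 + 38*n + 12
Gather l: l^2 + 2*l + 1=l^2 + 2*l + 1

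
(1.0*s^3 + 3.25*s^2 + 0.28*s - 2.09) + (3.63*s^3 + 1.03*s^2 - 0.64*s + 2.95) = 4.63*s^3 + 4.28*s^2 - 0.36*s + 0.86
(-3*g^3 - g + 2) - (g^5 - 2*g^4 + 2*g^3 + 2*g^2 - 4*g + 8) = -g^5 + 2*g^4 - 5*g^3 - 2*g^2 + 3*g - 6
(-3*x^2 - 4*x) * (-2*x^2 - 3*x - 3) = 6*x^4 + 17*x^3 + 21*x^2 + 12*x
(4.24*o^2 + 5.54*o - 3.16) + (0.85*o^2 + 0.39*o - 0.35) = 5.09*o^2 + 5.93*o - 3.51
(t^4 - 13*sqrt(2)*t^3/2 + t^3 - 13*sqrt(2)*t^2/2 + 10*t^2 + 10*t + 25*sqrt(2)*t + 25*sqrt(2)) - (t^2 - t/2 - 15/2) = t^4 - 13*sqrt(2)*t^3/2 + t^3 - 13*sqrt(2)*t^2/2 + 9*t^2 + 21*t/2 + 25*sqrt(2)*t + 15/2 + 25*sqrt(2)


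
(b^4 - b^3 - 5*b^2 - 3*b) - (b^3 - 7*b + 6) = b^4 - 2*b^3 - 5*b^2 + 4*b - 6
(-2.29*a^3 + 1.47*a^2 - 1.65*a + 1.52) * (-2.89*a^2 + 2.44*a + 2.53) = 6.6181*a^5 - 9.8359*a^4 + 2.5616*a^3 - 4.6997*a^2 - 0.465699999999999*a + 3.8456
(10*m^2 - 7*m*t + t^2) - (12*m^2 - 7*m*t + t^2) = -2*m^2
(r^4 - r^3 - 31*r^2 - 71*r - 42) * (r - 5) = r^5 - 6*r^4 - 26*r^3 + 84*r^2 + 313*r + 210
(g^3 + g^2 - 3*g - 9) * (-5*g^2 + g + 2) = -5*g^5 - 4*g^4 + 18*g^3 + 44*g^2 - 15*g - 18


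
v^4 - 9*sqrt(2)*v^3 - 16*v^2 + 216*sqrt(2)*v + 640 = (v - 8*sqrt(2))*(v - 5*sqrt(2))*(v + 2*sqrt(2))^2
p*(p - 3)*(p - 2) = p^3 - 5*p^2 + 6*p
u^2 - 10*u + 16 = (u - 8)*(u - 2)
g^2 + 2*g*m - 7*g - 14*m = (g - 7)*(g + 2*m)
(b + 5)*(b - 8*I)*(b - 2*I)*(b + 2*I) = b^4 + 5*b^3 - 8*I*b^3 + 4*b^2 - 40*I*b^2 + 20*b - 32*I*b - 160*I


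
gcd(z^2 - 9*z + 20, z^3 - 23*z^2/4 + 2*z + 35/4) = z - 5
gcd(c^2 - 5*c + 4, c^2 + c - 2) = c - 1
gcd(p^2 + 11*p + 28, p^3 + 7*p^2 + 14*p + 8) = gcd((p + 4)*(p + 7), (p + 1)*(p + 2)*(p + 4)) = p + 4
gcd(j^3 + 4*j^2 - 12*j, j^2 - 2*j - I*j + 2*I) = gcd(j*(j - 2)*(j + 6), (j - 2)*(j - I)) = j - 2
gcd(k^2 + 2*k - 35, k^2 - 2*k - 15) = k - 5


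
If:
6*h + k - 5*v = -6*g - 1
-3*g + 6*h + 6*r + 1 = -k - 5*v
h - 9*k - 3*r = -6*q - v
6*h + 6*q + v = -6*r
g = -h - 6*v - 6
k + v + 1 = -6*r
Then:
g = -636/661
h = 117/1322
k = -79/2644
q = 387/5288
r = -51/2644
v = -2259/2644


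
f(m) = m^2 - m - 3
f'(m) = 2*m - 1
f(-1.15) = -0.53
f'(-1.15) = -3.30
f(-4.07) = 17.63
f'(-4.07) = -9.14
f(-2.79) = 7.57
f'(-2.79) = -6.58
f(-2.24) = 4.26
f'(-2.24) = -5.48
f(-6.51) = 45.89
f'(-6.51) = -14.02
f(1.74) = -1.71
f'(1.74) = 2.48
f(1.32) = -2.58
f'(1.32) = 1.64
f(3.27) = 4.42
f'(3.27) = 5.54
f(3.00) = 3.00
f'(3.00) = 5.00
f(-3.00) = 9.00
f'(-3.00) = -7.00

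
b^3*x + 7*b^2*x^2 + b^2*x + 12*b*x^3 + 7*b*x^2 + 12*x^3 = (b + 3*x)*(b + 4*x)*(b*x + x)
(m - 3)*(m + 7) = m^2 + 4*m - 21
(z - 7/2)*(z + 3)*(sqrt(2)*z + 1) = sqrt(2)*z^3 - sqrt(2)*z^2/2 + z^2 - 21*sqrt(2)*z/2 - z/2 - 21/2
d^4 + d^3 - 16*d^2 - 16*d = d*(d - 4)*(d + 1)*(d + 4)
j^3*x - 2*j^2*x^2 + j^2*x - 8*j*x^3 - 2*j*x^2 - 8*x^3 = (j - 4*x)*(j + 2*x)*(j*x + x)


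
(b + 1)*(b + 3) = b^2 + 4*b + 3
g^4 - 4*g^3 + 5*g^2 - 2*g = g*(g - 2)*(g - 1)^2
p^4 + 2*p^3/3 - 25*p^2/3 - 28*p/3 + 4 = (p - 3)*(p - 1/3)*(p + 2)^2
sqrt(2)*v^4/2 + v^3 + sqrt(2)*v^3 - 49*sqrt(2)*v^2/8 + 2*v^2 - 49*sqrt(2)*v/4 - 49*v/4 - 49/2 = (v - 7/2)*(v + 7/2)*(v + sqrt(2))*(sqrt(2)*v/2 + sqrt(2))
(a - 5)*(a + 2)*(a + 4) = a^3 + a^2 - 22*a - 40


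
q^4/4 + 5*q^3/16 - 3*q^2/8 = q^2*(q/4 + 1/2)*(q - 3/4)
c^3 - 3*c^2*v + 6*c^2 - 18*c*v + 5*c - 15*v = (c + 1)*(c + 5)*(c - 3*v)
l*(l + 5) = l^2 + 5*l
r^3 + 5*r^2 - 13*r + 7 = (r - 1)^2*(r + 7)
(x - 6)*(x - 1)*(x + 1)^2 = x^4 - 5*x^3 - 7*x^2 + 5*x + 6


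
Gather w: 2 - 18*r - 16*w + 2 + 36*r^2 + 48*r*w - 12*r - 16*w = 36*r^2 - 30*r + w*(48*r - 32) + 4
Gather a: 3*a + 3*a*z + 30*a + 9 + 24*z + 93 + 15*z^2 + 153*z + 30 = a*(3*z + 33) + 15*z^2 + 177*z + 132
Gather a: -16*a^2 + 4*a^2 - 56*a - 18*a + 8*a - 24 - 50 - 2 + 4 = -12*a^2 - 66*a - 72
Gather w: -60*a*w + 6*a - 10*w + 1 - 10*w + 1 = 6*a + w*(-60*a - 20) + 2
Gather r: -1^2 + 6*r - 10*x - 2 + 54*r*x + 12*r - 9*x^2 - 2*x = r*(54*x + 18) - 9*x^2 - 12*x - 3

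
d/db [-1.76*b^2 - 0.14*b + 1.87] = -3.52*b - 0.14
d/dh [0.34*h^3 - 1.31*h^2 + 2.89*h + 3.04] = 1.02*h^2 - 2.62*h + 2.89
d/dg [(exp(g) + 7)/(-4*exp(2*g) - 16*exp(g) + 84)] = exp(g)/(4*(exp(2*g) - 6*exp(g) + 9))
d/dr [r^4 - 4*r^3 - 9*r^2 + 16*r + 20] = 4*r^3 - 12*r^2 - 18*r + 16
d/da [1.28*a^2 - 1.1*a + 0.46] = 2.56*a - 1.1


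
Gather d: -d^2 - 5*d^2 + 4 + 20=24 - 6*d^2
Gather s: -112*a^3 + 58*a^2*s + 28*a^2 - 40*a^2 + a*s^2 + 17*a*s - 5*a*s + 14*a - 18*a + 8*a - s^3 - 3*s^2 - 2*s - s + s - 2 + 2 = -112*a^3 - 12*a^2 + 4*a - s^3 + s^2*(a - 3) + s*(58*a^2 + 12*a - 2)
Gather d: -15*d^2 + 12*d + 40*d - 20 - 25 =-15*d^2 + 52*d - 45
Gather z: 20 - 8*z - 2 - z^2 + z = -z^2 - 7*z + 18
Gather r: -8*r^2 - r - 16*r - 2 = -8*r^2 - 17*r - 2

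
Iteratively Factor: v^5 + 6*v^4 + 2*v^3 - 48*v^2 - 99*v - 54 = (v - 3)*(v^4 + 9*v^3 + 29*v^2 + 39*v + 18) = (v - 3)*(v + 3)*(v^3 + 6*v^2 + 11*v + 6) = (v - 3)*(v + 1)*(v + 3)*(v^2 + 5*v + 6) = (v - 3)*(v + 1)*(v + 2)*(v + 3)*(v + 3)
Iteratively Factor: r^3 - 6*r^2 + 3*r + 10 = (r - 5)*(r^2 - r - 2) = (r - 5)*(r + 1)*(r - 2)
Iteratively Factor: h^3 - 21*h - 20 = (h + 1)*(h^2 - h - 20) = (h - 5)*(h + 1)*(h + 4)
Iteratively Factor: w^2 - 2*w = (w)*(w - 2)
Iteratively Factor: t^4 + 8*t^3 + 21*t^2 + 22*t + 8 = (t + 2)*(t^3 + 6*t^2 + 9*t + 4) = (t + 2)*(t + 4)*(t^2 + 2*t + 1) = (t + 1)*(t + 2)*(t + 4)*(t + 1)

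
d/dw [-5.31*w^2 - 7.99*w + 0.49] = -10.62*w - 7.99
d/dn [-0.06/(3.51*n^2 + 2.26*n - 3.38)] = (0.4212*n + 0.1356)/(3.51*n^2 + 2.26*n - 3.38)^2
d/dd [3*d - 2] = 3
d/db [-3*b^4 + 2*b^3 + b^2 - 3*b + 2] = -12*b^3 + 6*b^2 + 2*b - 3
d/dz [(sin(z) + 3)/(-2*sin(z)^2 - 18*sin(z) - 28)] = (sin(z)^2 + 6*sin(z) + 13)*cos(z)/(2*(sin(z)^2 + 9*sin(z) + 14)^2)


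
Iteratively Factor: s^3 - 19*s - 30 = (s - 5)*(s^2 + 5*s + 6) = (s - 5)*(s + 3)*(s + 2)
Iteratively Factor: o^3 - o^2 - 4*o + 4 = (o + 2)*(o^2 - 3*o + 2) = (o - 1)*(o + 2)*(o - 2)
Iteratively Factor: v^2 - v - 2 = (v + 1)*(v - 2)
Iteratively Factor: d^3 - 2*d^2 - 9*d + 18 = (d + 3)*(d^2 - 5*d + 6) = (d - 2)*(d + 3)*(d - 3)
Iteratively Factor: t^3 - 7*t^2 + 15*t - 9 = (t - 3)*(t^2 - 4*t + 3) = (t - 3)^2*(t - 1)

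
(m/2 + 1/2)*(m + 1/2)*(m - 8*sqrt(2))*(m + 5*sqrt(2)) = m^4/2 - 3*sqrt(2)*m^3/2 + 3*m^3/4 - 159*m^2/4 - 9*sqrt(2)*m^2/4 - 60*m - 3*sqrt(2)*m/4 - 20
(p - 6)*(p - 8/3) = p^2 - 26*p/3 + 16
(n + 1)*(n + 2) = n^2 + 3*n + 2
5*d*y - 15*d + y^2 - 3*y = (5*d + y)*(y - 3)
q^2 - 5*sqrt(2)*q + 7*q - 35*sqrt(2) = (q + 7)*(q - 5*sqrt(2))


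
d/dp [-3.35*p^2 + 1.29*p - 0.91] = 1.29 - 6.7*p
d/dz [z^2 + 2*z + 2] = 2*z + 2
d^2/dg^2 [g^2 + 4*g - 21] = 2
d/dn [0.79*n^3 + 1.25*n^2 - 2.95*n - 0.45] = 2.37*n^2 + 2.5*n - 2.95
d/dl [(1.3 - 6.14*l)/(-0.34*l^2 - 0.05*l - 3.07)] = (-2.0876*l^2 + 0.884*l + 18.9148)/(0.1156*l^4 + 0.034*l^3 + 2.0901*l^2 + 0.307*l + 9.4249)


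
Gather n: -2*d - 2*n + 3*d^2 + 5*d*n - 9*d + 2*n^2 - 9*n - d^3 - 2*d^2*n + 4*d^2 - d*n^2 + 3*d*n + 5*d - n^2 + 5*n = -d^3 + 7*d^2 - 6*d + n^2*(1 - d) + n*(-2*d^2 + 8*d - 6)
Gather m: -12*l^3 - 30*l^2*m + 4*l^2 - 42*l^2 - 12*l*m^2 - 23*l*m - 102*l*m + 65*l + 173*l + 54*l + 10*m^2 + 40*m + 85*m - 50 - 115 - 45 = -12*l^3 - 38*l^2 + 292*l + m^2*(10 - 12*l) + m*(-30*l^2 - 125*l + 125) - 210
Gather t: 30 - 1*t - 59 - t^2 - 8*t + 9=-t^2 - 9*t - 20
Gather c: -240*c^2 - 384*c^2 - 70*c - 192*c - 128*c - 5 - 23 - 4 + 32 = -624*c^2 - 390*c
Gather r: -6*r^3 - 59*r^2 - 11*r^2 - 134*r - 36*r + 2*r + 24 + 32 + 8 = -6*r^3 - 70*r^2 - 168*r + 64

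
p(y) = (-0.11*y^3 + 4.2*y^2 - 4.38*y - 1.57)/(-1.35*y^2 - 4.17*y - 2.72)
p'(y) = (2.7*y + 4.17)*(-0.11*y^3 + 4.2*y^2 - 4.38*y - 1.57)/(-1.35*y^2 - 4.17*y - 2.72)^2 + (-0.33*y^2 + 8.4*y - 4.38)/(-1.35*y^2 - 4.17*y - 2.72) = (0.1485*y^4 + 0.917399999999999*y^3 - 22.5294*y^2 - 27.087*y + 5.3667)/(1.8225*y^4 + 11.259*y^3 + 24.7329*y^2 + 22.6848*y + 7.3984)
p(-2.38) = -77.15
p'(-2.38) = -334.17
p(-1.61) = 34.04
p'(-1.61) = -50.13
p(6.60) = -1.36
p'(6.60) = -0.08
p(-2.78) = -29.11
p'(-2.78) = -42.81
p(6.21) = -1.32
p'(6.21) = -0.09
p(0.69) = 0.42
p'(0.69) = -0.61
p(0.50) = 0.53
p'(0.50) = -0.52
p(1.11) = 0.16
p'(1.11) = -0.63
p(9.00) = -1.46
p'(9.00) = -0.02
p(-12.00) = -5.75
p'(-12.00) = -0.07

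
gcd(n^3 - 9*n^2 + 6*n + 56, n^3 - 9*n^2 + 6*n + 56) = n^3 - 9*n^2 + 6*n + 56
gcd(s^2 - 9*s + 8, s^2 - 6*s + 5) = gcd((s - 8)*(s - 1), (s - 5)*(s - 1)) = s - 1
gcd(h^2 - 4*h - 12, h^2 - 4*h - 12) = h^2 - 4*h - 12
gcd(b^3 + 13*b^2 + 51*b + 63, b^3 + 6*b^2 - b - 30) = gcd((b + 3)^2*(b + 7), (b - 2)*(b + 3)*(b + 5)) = b + 3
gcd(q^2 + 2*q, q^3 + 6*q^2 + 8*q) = q^2 + 2*q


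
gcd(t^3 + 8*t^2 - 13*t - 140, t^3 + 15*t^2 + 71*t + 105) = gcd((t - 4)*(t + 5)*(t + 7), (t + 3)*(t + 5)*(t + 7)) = t^2 + 12*t + 35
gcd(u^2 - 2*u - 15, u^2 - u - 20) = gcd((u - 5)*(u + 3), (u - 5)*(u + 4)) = u - 5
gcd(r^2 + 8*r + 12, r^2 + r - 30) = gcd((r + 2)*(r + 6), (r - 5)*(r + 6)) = r + 6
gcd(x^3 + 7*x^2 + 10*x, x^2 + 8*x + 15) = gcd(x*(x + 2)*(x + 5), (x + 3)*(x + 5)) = x + 5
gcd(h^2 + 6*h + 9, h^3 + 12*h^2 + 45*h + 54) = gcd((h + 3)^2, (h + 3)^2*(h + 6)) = h^2 + 6*h + 9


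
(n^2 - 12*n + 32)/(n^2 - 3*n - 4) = (n - 8)/(n + 1)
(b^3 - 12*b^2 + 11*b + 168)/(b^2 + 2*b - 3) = (b^2 - 15*b + 56)/(b - 1)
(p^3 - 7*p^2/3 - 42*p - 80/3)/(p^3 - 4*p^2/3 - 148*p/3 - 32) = (p + 5)/(p + 6)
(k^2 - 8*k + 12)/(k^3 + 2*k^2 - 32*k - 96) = (k - 2)/(k^2 + 8*k + 16)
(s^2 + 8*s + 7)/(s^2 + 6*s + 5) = (s + 7)/(s + 5)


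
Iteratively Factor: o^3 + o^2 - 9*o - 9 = (o - 3)*(o^2 + 4*o + 3) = (o - 3)*(o + 3)*(o + 1)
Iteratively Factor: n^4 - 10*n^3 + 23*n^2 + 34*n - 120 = (n - 5)*(n^3 - 5*n^2 - 2*n + 24) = (n - 5)*(n - 3)*(n^2 - 2*n - 8) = (n - 5)*(n - 4)*(n - 3)*(n + 2)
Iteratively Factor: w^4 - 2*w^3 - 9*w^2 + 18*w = (w - 3)*(w^3 + w^2 - 6*w) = w*(w - 3)*(w^2 + w - 6) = w*(w - 3)*(w + 3)*(w - 2)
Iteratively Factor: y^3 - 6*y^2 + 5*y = (y - 1)*(y^2 - 5*y) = (y - 5)*(y - 1)*(y)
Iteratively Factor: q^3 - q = (q - 1)*(q^2 + q) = (q - 1)*(q + 1)*(q)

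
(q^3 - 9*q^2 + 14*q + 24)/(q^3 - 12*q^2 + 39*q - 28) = (q^2 - 5*q - 6)/(q^2 - 8*q + 7)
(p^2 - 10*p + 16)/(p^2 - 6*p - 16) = (p - 2)/(p + 2)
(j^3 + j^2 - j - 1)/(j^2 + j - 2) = (j^2 + 2*j + 1)/(j + 2)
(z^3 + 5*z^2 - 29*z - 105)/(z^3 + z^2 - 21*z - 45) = (z + 7)/(z + 3)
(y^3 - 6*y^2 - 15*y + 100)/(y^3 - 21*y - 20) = (y - 5)/(y + 1)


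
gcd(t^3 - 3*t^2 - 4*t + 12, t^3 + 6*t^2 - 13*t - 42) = t^2 - t - 6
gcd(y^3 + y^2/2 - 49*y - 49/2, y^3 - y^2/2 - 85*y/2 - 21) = y^2 - 13*y/2 - 7/2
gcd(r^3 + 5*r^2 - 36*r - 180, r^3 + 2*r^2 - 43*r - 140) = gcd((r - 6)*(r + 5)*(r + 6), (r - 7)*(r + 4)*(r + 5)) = r + 5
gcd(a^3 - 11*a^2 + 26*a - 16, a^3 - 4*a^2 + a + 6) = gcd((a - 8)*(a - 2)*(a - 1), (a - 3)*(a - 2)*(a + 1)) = a - 2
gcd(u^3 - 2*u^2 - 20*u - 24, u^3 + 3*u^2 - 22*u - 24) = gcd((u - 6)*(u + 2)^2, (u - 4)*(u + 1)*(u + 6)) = 1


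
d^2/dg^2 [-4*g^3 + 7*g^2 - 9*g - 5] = 14 - 24*g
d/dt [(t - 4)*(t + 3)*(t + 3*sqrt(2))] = 3*t^2 - 2*t + 6*sqrt(2)*t - 12 - 3*sqrt(2)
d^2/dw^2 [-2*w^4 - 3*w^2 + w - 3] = -24*w^2 - 6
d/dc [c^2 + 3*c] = 2*c + 3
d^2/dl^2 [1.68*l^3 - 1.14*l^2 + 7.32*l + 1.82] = 10.08*l - 2.28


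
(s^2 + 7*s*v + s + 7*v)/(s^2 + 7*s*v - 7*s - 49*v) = (s + 1)/(s - 7)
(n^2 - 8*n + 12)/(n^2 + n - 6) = (n - 6)/(n + 3)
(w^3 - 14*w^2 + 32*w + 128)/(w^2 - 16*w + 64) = w + 2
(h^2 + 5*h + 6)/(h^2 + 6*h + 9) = (h + 2)/(h + 3)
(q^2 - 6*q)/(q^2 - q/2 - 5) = 2*q*(6 - q)/(-2*q^2 + q + 10)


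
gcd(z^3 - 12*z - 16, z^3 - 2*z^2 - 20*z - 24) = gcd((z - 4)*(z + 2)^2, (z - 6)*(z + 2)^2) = z^2 + 4*z + 4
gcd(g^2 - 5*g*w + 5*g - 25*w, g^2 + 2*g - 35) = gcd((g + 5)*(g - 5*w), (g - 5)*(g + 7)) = 1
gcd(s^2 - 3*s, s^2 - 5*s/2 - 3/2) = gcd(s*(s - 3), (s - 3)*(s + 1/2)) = s - 3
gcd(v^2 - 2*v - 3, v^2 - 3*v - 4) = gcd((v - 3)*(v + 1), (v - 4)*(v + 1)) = v + 1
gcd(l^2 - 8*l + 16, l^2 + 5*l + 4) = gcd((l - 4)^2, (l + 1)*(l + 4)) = 1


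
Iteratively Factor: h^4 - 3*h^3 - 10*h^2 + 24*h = (h - 2)*(h^3 - h^2 - 12*h) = h*(h - 2)*(h^2 - h - 12) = h*(h - 4)*(h - 2)*(h + 3)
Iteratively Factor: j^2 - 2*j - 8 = (j + 2)*(j - 4)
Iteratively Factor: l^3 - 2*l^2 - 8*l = (l - 4)*(l^2 + 2*l) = (l - 4)*(l + 2)*(l)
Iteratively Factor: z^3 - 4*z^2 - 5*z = (z)*(z^2 - 4*z - 5) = z*(z + 1)*(z - 5)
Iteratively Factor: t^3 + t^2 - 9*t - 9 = (t - 3)*(t^2 + 4*t + 3) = (t - 3)*(t + 3)*(t + 1)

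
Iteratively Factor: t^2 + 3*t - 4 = (t - 1)*(t + 4)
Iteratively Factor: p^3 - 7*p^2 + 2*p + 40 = (p - 4)*(p^2 - 3*p - 10) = (p - 5)*(p - 4)*(p + 2)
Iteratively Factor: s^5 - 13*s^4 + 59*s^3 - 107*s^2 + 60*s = (s - 3)*(s^4 - 10*s^3 + 29*s^2 - 20*s) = (s - 5)*(s - 3)*(s^3 - 5*s^2 + 4*s) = (s - 5)*(s - 3)*(s - 1)*(s^2 - 4*s) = s*(s - 5)*(s - 3)*(s - 1)*(s - 4)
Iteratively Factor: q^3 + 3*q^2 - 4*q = (q + 4)*(q^2 - q) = q*(q + 4)*(q - 1)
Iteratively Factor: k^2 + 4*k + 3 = (k + 1)*(k + 3)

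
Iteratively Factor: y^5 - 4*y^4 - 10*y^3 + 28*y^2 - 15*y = (y - 1)*(y^4 - 3*y^3 - 13*y^2 + 15*y) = y*(y - 1)*(y^3 - 3*y^2 - 13*y + 15) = y*(y - 1)*(y + 3)*(y^2 - 6*y + 5) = y*(y - 5)*(y - 1)*(y + 3)*(y - 1)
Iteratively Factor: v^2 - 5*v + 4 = (v - 1)*(v - 4)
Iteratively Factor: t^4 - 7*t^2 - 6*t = (t + 1)*(t^3 - t^2 - 6*t) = (t + 1)*(t + 2)*(t^2 - 3*t) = (t - 3)*(t + 1)*(t + 2)*(t)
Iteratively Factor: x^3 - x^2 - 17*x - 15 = (x + 1)*(x^2 - 2*x - 15) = (x + 1)*(x + 3)*(x - 5)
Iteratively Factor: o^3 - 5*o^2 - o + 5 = (o - 5)*(o^2 - 1) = (o - 5)*(o + 1)*(o - 1)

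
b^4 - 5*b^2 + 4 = (b - 2)*(b - 1)*(b + 1)*(b + 2)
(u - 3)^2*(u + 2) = u^3 - 4*u^2 - 3*u + 18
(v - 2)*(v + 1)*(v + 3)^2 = v^4 + 5*v^3 + v^2 - 21*v - 18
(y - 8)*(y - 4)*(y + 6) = y^3 - 6*y^2 - 40*y + 192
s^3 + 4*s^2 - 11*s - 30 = (s - 3)*(s + 2)*(s + 5)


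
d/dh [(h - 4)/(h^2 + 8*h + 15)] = (h^2 + 8*h - 2*(h - 4)*(h + 4) + 15)/(h^2 + 8*h + 15)^2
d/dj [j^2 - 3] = 2*j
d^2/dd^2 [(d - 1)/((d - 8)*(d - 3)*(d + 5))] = 2*(3*d^5 - 24*d^4 + 115*d^3 - 735*d^2 + 1962*d + 2039)/(d^9 - 18*d^8 + 15*d^7 + 1260*d^6 - 4785*d^5 - 26658*d^4 + 147329*d^3 + 86760*d^2 - 1339200*d + 1728000)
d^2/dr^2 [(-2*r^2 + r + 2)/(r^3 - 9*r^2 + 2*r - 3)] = 2*(-2*r^6 + 3*r^5 - 3*r^4 - 143*r^3 + 678*r^2 - 171*r - 58)/(r^9 - 27*r^8 + 249*r^7 - 846*r^6 + 660*r^5 - 873*r^4 + 359*r^3 - 279*r^2 + 54*r - 27)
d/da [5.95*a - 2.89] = 5.95000000000000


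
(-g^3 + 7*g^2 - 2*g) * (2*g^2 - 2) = -2*g^5 + 14*g^4 - 2*g^3 - 14*g^2 + 4*g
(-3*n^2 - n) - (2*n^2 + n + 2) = -5*n^2 - 2*n - 2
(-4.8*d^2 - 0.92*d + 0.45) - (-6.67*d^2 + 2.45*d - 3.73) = 1.87*d^2 - 3.37*d + 4.18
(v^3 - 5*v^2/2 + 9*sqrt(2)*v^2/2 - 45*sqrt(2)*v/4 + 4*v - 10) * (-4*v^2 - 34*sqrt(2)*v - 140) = -4*v^5 - 52*sqrt(2)*v^4 + 10*v^4 - 462*v^3 + 130*sqrt(2)*v^3 - 766*sqrt(2)*v^2 + 1155*v^2 - 560*v + 1915*sqrt(2)*v + 1400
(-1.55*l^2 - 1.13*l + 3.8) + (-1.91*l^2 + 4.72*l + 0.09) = -3.46*l^2 + 3.59*l + 3.89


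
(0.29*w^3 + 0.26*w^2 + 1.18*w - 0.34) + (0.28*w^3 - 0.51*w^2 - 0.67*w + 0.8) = 0.57*w^3 - 0.25*w^2 + 0.51*w + 0.46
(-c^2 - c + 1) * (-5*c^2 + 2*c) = 5*c^4 + 3*c^3 - 7*c^2 + 2*c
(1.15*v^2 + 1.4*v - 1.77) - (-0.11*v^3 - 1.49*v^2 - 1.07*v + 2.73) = 0.11*v^3 + 2.64*v^2 + 2.47*v - 4.5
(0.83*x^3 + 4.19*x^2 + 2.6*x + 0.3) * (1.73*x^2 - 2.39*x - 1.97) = 1.4359*x^5 + 5.265*x^4 - 7.1512*x^3 - 13.9493*x^2 - 5.839*x - 0.591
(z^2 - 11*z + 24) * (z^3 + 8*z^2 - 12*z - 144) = z^5 - 3*z^4 - 76*z^3 + 180*z^2 + 1296*z - 3456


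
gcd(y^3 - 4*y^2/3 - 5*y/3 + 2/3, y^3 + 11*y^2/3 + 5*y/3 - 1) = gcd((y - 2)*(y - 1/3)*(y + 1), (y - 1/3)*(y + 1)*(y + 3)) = y^2 + 2*y/3 - 1/3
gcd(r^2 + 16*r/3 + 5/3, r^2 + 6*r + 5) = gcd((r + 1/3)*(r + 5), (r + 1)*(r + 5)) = r + 5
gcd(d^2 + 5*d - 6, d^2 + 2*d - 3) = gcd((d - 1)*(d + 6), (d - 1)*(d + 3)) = d - 1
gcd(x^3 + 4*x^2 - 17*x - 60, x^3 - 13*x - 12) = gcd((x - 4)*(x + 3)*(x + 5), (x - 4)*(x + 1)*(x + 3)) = x^2 - x - 12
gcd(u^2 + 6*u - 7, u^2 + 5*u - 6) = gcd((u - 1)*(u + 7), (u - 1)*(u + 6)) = u - 1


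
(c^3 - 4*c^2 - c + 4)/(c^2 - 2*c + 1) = (c^2 - 3*c - 4)/(c - 1)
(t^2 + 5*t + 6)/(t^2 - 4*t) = (t^2 + 5*t + 6)/(t*(t - 4))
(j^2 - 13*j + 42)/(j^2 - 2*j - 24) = (j - 7)/(j + 4)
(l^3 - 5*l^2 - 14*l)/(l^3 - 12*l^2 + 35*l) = (l + 2)/(l - 5)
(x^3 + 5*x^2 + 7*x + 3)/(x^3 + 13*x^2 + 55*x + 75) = (x^2 + 2*x + 1)/(x^2 + 10*x + 25)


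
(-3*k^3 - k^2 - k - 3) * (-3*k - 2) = 9*k^4 + 9*k^3 + 5*k^2 + 11*k + 6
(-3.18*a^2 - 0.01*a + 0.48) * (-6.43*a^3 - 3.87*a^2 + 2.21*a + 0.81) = 20.4474*a^5 + 12.3709*a^4 - 10.0755*a^3 - 4.4555*a^2 + 1.0527*a + 0.3888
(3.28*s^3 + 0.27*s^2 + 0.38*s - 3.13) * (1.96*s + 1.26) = 6.4288*s^4 + 4.662*s^3 + 1.085*s^2 - 5.656*s - 3.9438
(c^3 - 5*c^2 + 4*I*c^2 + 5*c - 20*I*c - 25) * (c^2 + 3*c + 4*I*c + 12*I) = c^5 - 2*c^4 + 8*I*c^4 - 26*c^3 - 16*I*c^3 + 22*c^2 - 100*I*c^2 + 165*c - 40*I*c - 300*I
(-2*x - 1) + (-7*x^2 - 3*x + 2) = -7*x^2 - 5*x + 1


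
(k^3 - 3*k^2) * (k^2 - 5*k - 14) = k^5 - 8*k^4 + k^3 + 42*k^2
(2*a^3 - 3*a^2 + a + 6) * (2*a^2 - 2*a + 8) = 4*a^5 - 10*a^4 + 24*a^3 - 14*a^2 - 4*a + 48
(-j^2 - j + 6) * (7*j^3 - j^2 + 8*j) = -7*j^5 - 6*j^4 + 35*j^3 - 14*j^2 + 48*j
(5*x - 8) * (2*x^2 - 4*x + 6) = 10*x^3 - 36*x^2 + 62*x - 48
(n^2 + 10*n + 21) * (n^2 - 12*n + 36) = n^4 - 2*n^3 - 63*n^2 + 108*n + 756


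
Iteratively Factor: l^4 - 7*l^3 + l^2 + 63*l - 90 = (l - 3)*(l^3 - 4*l^2 - 11*l + 30) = (l - 5)*(l - 3)*(l^2 + l - 6) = (l - 5)*(l - 3)*(l - 2)*(l + 3)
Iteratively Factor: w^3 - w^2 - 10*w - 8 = (w - 4)*(w^2 + 3*w + 2) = (w - 4)*(w + 1)*(w + 2)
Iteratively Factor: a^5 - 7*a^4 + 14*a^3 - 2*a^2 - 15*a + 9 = (a - 1)*(a^4 - 6*a^3 + 8*a^2 + 6*a - 9) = (a - 1)*(a + 1)*(a^3 - 7*a^2 + 15*a - 9) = (a - 3)*(a - 1)*(a + 1)*(a^2 - 4*a + 3) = (a - 3)*(a - 1)^2*(a + 1)*(a - 3)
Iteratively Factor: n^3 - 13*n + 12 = (n - 3)*(n^2 + 3*n - 4) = (n - 3)*(n - 1)*(n + 4)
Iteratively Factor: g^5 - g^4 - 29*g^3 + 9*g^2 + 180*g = (g + 3)*(g^4 - 4*g^3 - 17*g^2 + 60*g) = g*(g + 3)*(g^3 - 4*g^2 - 17*g + 60) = g*(g - 5)*(g + 3)*(g^2 + g - 12) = g*(g - 5)*(g - 3)*(g + 3)*(g + 4)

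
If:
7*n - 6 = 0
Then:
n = 6/7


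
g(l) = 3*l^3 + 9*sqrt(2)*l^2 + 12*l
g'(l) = 9*l^2 + 18*sqrt(2)*l + 12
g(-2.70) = 1.34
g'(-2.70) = 8.88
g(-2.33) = 3.19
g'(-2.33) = 1.55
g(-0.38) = -2.89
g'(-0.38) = 3.63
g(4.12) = 475.29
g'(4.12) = 269.65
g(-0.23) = -2.12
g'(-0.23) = 6.62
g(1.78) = 78.61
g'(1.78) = 85.83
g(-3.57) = -17.12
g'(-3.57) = 35.83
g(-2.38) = 3.09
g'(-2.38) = 2.39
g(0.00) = 0.00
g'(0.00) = 12.00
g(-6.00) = -261.79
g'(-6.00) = 183.26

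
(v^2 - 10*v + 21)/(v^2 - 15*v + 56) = (v - 3)/(v - 8)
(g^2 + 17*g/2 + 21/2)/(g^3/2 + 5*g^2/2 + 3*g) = (2*g^2 + 17*g + 21)/(g*(g^2 + 5*g + 6))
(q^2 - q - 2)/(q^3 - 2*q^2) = (q + 1)/q^2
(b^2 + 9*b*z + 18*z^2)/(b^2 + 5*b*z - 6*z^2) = (-b - 3*z)/(-b + z)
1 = 1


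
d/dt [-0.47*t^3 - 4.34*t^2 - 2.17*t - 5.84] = -1.41*t^2 - 8.68*t - 2.17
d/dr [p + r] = 1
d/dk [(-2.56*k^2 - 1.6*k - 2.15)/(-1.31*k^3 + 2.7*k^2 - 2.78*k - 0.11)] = (-3.3536*k^4 - 4.192*k^3 + 2.9873*k^2 + 12.1732*k - 5.801)/(1.7161*k^6 - 7.074*k^5 + 14.5736*k^4 - 14.7238*k^3 + 7.1344*k^2 + 0.6116*k + 0.0121)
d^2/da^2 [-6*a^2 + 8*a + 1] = -12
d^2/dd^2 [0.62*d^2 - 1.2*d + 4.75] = 1.24000000000000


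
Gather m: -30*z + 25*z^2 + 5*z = 25*z^2 - 25*z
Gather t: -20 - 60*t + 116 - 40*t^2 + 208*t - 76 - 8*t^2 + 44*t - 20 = -48*t^2 + 192*t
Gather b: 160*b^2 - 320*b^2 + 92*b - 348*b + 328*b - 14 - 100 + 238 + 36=-160*b^2 + 72*b + 160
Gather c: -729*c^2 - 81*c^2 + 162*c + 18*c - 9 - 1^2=-810*c^2 + 180*c - 10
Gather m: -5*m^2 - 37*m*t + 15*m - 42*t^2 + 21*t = -5*m^2 + m*(15 - 37*t) - 42*t^2 + 21*t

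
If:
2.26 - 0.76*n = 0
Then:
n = 2.97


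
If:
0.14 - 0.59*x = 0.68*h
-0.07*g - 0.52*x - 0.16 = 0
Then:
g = -7.42857142857143*x - 2.28571428571429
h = 0.205882352941176 - 0.867647058823529*x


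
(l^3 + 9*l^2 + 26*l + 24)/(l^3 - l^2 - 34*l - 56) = (l + 3)/(l - 7)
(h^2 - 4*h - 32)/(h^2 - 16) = (h - 8)/(h - 4)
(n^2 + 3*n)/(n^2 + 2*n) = (n + 3)/(n + 2)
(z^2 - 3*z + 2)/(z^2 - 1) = (z - 2)/(z + 1)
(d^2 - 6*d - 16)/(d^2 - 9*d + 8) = (d + 2)/(d - 1)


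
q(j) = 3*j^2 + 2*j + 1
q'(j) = 6*j + 2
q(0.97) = 5.76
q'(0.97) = 7.82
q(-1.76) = 6.77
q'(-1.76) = -8.56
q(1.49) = 10.64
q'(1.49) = 10.94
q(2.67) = 27.73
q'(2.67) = 18.02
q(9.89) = 314.22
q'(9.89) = 61.34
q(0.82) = 4.66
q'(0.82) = 6.92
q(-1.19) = 2.87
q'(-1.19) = -5.14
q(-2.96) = 21.36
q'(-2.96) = -15.76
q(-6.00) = 97.00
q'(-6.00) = -34.00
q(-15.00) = 646.00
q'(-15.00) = -88.00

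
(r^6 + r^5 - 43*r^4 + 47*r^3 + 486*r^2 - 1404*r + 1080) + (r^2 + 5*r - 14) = r^6 + r^5 - 43*r^4 + 47*r^3 + 487*r^2 - 1399*r + 1066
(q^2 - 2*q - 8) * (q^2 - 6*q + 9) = q^4 - 8*q^3 + 13*q^2 + 30*q - 72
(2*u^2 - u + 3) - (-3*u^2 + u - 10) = 5*u^2 - 2*u + 13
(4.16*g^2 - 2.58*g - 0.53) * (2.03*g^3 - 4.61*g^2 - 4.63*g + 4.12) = 8.4448*g^5 - 24.415*g^4 - 8.4429*g^3 + 31.5279*g^2 - 8.1757*g - 2.1836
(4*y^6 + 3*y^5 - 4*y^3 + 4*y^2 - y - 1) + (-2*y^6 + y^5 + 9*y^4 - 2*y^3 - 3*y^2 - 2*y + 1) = 2*y^6 + 4*y^5 + 9*y^4 - 6*y^3 + y^2 - 3*y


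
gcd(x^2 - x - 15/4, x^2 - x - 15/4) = x^2 - x - 15/4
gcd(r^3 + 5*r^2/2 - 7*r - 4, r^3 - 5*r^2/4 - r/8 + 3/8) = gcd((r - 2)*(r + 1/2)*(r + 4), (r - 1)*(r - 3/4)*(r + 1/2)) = r + 1/2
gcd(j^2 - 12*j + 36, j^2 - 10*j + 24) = j - 6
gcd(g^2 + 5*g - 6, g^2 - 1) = g - 1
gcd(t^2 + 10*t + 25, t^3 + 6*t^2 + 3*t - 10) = t + 5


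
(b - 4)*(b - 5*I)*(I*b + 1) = I*b^3 + 6*b^2 - 4*I*b^2 - 24*b - 5*I*b + 20*I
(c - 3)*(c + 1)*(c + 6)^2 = c^4 + 10*c^3 + 9*c^2 - 108*c - 108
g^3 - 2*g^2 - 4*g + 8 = (g - 2)^2*(g + 2)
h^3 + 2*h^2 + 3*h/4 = h*(h + 1/2)*(h + 3/2)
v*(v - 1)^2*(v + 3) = v^4 + v^3 - 5*v^2 + 3*v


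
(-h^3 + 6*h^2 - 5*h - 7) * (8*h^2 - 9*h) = -8*h^5 + 57*h^4 - 94*h^3 - 11*h^2 + 63*h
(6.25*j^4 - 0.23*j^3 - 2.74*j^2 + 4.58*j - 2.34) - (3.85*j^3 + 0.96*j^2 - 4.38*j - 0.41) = 6.25*j^4 - 4.08*j^3 - 3.7*j^2 + 8.96*j - 1.93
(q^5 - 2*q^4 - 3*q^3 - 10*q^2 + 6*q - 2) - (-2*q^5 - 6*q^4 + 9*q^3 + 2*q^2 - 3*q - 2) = 3*q^5 + 4*q^4 - 12*q^3 - 12*q^2 + 9*q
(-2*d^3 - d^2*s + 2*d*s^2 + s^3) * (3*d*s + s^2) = -6*d^4*s - 5*d^3*s^2 + 5*d^2*s^3 + 5*d*s^4 + s^5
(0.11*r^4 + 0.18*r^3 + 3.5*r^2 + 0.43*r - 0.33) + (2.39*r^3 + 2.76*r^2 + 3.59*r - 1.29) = 0.11*r^4 + 2.57*r^3 + 6.26*r^2 + 4.02*r - 1.62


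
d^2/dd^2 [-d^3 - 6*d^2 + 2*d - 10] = -6*d - 12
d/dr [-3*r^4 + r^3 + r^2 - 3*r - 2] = -12*r^3 + 3*r^2 + 2*r - 3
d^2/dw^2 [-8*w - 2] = 0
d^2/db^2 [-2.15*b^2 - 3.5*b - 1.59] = -4.30000000000000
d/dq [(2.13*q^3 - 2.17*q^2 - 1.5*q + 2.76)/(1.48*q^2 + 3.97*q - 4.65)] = (3.1524*q^4 + 16.9122*q^3 - 36.1084*q^2 + 12.0114*q - 3.9822)/(2.1904*q^4 + 11.7512*q^3 + 1.9969*q^2 - 36.921*q + 21.6225)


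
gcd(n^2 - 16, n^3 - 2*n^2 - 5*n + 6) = 1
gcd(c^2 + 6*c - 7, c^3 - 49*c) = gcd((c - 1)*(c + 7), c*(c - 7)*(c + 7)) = c + 7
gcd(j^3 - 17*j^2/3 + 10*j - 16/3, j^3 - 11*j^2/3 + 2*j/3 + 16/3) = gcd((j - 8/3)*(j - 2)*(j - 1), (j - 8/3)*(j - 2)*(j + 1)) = j^2 - 14*j/3 + 16/3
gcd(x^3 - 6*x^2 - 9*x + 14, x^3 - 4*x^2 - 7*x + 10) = x^2 + x - 2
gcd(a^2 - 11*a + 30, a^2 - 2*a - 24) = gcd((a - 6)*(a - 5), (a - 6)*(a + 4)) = a - 6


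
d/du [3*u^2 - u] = 6*u - 1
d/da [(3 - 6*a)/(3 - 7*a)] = 3/(7*a - 3)^2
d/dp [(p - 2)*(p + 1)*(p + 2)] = 3*p^2 + 2*p - 4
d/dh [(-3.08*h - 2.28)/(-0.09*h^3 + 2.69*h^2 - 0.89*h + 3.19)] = (-0.5544*h^3 + 7.6696*h^2 + 12.2664*h - 11.8544)/(0.0081*h^6 - 0.4842*h^5 + 7.3963*h^4 - 5.3624*h^3 + 17.9543*h^2 - 5.6782*h + 10.1761)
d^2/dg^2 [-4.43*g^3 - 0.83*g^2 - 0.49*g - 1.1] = -26.58*g - 1.66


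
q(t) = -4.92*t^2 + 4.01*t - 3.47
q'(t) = 4.01 - 9.84*t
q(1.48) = -8.31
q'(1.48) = -10.55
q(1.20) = -5.74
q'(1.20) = -7.80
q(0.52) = -2.72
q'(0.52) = -1.11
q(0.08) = -3.18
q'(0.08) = 3.22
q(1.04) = -4.62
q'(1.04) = -6.22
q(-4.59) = -125.53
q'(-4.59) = 49.18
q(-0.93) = -11.45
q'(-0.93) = 13.16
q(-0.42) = -6.02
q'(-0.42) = 8.14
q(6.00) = -156.53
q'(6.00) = -55.03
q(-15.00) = -1170.62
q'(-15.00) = 151.61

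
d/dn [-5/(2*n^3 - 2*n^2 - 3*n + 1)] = 5*(6*n^2 - 4*n - 3)/(2*n^3 - 2*n^2 - 3*n + 1)^2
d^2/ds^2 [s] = 0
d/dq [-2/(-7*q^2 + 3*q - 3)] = 2*(3 - 14*q)/(7*q^2 - 3*q + 3)^2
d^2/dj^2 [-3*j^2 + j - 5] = -6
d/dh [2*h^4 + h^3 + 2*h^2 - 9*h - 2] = 8*h^3 + 3*h^2 + 4*h - 9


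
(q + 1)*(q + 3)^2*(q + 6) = q^4 + 13*q^3 + 57*q^2 + 99*q + 54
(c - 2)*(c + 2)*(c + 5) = c^3 + 5*c^2 - 4*c - 20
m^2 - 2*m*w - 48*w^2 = (m - 8*w)*(m + 6*w)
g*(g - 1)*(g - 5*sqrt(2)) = g^3 - 5*sqrt(2)*g^2 - g^2 + 5*sqrt(2)*g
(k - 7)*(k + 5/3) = k^2 - 16*k/3 - 35/3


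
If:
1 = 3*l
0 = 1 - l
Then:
No Solution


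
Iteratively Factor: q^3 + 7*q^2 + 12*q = (q + 3)*(q^2 + 4*q) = q*(q + 3)*(q + 4)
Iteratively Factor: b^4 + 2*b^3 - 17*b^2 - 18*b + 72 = (b + 4)*(b^3 - 2*b^2 - 9*b + 18) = (b - 3)*(b + 4)*(b^2 + b - 6) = (b - 3)*(b + 3)*(b + 4)*(b - 2)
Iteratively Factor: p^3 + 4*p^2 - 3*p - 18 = (p + 3)*(p^2 + p - 6) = (p - 2)*(p + 3)*(p + 3)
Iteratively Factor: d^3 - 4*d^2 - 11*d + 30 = (d - 5)*(d^2 + d - 6) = (d - 5)*(d - 2)*(d + 3)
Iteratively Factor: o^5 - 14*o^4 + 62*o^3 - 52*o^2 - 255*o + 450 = (o + 2)*(o^4 - 16*o^3 + 94*o^2 - 240*o + 225) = (o - 3)*(o + 2)*(o^3 - 13*o^2 + 55*o - 75) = (o - 5)*(o - 3)*(o + 2)*(o^2 - 8*o + 15) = (o - 5)*(o - 3)^2*(o + 2)*(o - 5)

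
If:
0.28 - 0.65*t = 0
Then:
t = 0.43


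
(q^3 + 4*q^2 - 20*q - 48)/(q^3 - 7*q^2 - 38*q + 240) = (q^2 - 2*q - 8)/(q^2 - 13*q + 40)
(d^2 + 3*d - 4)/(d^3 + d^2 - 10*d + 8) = 1/(d - 2)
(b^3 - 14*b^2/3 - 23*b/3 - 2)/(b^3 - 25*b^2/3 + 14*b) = (3*b^2 + 4*b + 1)/(b*(3*b - 7))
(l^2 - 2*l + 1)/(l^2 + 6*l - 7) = (l - 1)/(l + 7)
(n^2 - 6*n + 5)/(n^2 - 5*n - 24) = (-n^2 + 6*n - 5)/(-n^2 + 5*n + 24)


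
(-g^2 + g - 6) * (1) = -g^2 + g - 6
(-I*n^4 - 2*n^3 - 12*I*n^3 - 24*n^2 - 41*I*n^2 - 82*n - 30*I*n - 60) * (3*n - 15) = -3*I*n^5 - 6*n^4 - 21*I*n^4 - 42*n^3 + 57*I*n^3 + 114*n^2 + 525*I*n^2 + 1050*n + 450*I*n + 900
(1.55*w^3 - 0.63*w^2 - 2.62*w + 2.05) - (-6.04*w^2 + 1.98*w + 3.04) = 1.55*w^3 + 5.41*w^2 - 4.6*w - 0.99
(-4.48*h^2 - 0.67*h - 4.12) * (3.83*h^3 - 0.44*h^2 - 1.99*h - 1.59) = -17.1584*h^5 - 0.5949*h^4 - 6.5696*h^3 + 10.2693*h^2 + 9.2641*h + 6.5508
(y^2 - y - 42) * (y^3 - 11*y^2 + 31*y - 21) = y^5 - 12*y^4 + 410*y^2 - 1281*y + 882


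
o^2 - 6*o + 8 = (o - 4)*(o - 2)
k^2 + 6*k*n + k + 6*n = (k + 1)*(k + 6*n)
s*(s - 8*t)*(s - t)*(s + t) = s^4 - 8*s^3*t - s^2*t^2 + 8*s*t^3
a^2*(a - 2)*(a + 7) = a^4 + 5*a^3 - 14*a^2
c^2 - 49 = (c - 7)*(c + 7)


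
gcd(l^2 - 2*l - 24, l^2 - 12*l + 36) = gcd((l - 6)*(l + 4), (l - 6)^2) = l - 6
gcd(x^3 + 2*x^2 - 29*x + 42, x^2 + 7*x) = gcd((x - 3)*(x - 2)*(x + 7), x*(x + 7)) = x + 7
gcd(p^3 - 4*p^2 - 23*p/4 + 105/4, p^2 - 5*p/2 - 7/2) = p - 7/2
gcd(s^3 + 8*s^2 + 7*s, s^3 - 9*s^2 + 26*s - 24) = 1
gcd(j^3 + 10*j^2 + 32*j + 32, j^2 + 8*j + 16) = j^2 + 8*j + 16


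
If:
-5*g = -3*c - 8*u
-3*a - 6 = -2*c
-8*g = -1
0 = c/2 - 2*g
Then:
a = -5/3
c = 1/2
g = 1/8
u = -7/64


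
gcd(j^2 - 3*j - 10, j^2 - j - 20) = j - 5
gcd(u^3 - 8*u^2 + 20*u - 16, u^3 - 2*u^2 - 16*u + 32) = u^2 - 6*u + 8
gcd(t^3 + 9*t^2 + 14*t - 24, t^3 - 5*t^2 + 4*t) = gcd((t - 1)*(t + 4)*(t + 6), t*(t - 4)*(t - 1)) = t - 1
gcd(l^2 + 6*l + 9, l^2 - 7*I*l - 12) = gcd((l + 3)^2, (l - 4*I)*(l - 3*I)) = 1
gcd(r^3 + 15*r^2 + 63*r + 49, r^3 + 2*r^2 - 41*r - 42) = r^2 + 8*r + 7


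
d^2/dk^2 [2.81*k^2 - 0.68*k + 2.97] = 5.62000000000000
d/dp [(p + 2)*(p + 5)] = 2*p + 7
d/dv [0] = 0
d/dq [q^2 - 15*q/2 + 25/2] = 2*q - 15/2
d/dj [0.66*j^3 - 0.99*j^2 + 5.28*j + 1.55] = 1.98*j^2 - 1.98*j + 5.28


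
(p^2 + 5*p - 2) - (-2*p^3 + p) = 2*p^3 + p^2 + 4*p - 2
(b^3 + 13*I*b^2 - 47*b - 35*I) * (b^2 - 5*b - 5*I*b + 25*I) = b^5 - 5*b^4 + 8*I*b^4 + 18*b^3 - 40*I*b^3 - 90*b^2 + 200*I*b^2 - 175*b - 1000*I*b + 875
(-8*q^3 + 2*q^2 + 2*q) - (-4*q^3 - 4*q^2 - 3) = -4*q^3 + 6*q^2 + 2*q + 3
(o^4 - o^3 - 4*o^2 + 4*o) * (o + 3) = o^5 + 2*o^4 - 7*o^3 - 8*o^2 + 12*o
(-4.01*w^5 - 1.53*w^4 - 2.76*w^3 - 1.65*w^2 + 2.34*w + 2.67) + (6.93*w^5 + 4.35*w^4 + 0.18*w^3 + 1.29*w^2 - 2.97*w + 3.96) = 2.92*w^5 + 2.82*w^4 - 2.58*w^3 - 0.36*w^2 - 0.63*w + 6.63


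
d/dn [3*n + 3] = 3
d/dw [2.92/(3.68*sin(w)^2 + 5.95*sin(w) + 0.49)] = -(21.4912*sin(w) + 17.374)*cos(w)/(3.68*sin(w)^2 + 5.95*sin(w) + 0.49)^2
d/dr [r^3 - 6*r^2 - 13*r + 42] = 3*r^2 - 12*r - 13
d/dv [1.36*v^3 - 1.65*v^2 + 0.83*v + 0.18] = 4.08*v^2 - 3.3*v + 0.83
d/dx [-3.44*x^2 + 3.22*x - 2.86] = 3.22 - 6.88*x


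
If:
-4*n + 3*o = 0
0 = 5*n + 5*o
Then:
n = 0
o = 0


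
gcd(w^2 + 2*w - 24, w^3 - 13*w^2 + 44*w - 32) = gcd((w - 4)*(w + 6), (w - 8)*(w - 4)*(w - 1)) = w - 4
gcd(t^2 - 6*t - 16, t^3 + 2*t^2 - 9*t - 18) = t + 2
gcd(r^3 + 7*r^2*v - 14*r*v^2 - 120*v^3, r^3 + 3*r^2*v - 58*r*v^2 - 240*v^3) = r^2 + 11*r*v + 30*v^2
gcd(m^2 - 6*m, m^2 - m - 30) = m - 6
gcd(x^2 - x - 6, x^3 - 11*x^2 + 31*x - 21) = x - 3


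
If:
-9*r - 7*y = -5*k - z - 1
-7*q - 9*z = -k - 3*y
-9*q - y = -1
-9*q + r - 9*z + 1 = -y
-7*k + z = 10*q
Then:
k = -39/422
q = 921/13082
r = -2863/13082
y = 4793/13082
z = 747/13082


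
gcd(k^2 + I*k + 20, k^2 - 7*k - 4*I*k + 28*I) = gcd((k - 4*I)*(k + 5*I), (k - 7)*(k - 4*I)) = k - 4*I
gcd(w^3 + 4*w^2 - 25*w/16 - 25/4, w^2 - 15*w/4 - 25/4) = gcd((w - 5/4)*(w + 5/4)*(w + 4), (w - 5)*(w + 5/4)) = w + 5/4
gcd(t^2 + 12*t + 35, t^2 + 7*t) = t + 7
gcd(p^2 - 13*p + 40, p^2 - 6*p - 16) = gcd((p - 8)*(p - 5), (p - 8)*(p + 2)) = p - 8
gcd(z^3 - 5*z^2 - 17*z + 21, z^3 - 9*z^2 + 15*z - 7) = z^2 - 8*z + 7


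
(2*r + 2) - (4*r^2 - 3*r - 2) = -4*r^2 + 5*r + 4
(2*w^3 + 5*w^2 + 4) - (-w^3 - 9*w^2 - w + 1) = 3*w^3 + 14*w^2 + w + 3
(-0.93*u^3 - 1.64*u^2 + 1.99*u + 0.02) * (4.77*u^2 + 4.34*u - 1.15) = -4.4361*u^5 - 11.859*u^4 + 3.4442*u^3 + 10.618*u^2 - 2.2017*u - 0.023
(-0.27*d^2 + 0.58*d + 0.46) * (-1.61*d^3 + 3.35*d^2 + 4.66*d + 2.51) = 0.4347*d^5 - 1.8383*d^4 - 0.0558000000000003*d^3 + 3.5661*d^2 + 3.5994*d + 1.1546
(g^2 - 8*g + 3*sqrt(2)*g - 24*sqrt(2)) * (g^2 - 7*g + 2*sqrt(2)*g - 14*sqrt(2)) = g^4 - 15*g^3 + 5*sqrt(2)*g^3 - 75*sqrt(2)*g^2 + 68*g^2 - 180*g + 280*sqrt(2)*g + 672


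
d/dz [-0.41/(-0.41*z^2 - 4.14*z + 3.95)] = (-0.3362*z - 1.6974)/(0.41*z^2 + 4.14*z - 3.95)^2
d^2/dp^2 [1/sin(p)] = (cos(p)^2 + 1)/sin(p)^3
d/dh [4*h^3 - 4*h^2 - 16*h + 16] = 12*h^2 - 8*h - 16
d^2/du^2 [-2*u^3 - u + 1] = -12*u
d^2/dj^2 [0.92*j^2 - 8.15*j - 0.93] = 1.84000000000000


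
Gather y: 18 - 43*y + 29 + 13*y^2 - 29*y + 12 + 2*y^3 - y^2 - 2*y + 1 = 2*y^3 + 12*y^2 - 74*y + 60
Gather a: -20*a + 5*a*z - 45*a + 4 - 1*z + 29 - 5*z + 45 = a*(5*z - 65) - 6*z + 78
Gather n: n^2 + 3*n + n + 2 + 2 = n^2 + 4*n + 4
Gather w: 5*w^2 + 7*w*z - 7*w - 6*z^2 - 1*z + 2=5*w^2 + w*(7*z - 7) - 6*z^2 - z + 2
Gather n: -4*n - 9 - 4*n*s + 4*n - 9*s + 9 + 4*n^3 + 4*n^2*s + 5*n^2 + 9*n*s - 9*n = 4*n^3 + n^2*(4*s + 5) + n*(5*s - 9) - 9*s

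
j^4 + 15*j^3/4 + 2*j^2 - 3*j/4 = j*(j - 1/4)*(j + 1)*(j + 3)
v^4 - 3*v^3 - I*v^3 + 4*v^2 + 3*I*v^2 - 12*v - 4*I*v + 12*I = (v - 3)*(v - 2*I)*(v - I)*(v + 2*I)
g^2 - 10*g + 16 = (g - 8)*(g - 2)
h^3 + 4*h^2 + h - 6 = (h - 1)*(h + 2)*(h + 3)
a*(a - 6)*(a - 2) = a^3 - 8*a^2 + 12*a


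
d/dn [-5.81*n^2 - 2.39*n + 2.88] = -11.62*n - 2.39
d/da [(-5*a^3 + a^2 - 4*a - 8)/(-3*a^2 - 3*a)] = (5*a^4 + 10*a^3 - 5*a^2 - 16*a - 8)/(3*a^2*(a^2 + 2*a + 1))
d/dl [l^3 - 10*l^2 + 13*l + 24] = 3*l^2 - 20*l + 13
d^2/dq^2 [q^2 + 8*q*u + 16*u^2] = 2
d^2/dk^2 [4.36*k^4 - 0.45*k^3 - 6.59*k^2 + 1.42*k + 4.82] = 52.32*k^2 - 2.7*k - 13.18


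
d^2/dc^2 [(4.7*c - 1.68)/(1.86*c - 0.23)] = -7.602936/(1.86*c - 0.23)^3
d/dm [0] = 0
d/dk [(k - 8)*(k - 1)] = 2*k - 9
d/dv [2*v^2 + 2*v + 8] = 4*v + 2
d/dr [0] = 0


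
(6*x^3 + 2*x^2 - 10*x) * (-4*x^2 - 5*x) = -24*x^5 - 38*x^4 + 30*x^3 + 50*x^2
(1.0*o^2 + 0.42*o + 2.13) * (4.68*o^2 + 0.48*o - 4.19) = 4.68*o^4 + 2.4456*o^3 + 5.98*o^2 - 0.7374*o - 8.9247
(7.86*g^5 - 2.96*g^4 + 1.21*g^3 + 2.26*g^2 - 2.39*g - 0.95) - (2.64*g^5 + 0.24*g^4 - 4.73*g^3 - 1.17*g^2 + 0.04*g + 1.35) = 5.22*g^5 - 3.2*g^4 + 5.94*g^3 + 3.43*g^2 - 2.43*g - 2.3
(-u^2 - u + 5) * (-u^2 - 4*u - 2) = u^4 + 5*u^3 + u^2 - 18*u - 10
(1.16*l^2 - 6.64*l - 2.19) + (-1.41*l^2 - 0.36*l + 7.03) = -0.25*l^2 - 7.0*l + 4.84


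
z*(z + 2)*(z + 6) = z^3 + 8*z^2 + 12*z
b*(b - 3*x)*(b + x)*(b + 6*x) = b^4 + 4*b^3*x - 15*b^2*x^2 - 18*b*x^3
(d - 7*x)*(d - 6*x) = d^2 - 13*d*x + 42*x^2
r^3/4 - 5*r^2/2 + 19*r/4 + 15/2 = (r/4 + 1/4)*(r - 6)*(r - 5)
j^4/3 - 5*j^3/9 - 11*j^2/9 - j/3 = j*(j/3 + 1/3)*(j - 3)*(j + 1/3)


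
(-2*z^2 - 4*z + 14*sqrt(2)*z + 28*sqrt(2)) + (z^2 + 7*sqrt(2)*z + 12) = -z^2 - 4*z + 21*sqrt(2)*z + 12 + 28*sqrt(2)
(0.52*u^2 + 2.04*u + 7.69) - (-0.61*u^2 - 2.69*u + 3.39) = 1.13*u^2 + 4.73*u + 4.3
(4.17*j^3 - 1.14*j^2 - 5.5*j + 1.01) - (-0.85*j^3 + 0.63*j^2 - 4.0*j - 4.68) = 5.02*j^3 - 1.77*j^2 - 1.5*j + 5.69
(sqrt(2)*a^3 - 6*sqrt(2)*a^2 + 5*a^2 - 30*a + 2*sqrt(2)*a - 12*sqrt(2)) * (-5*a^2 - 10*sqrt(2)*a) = -5*sqrt(2)*a^5 - 45*a^4 + 30*sqrt(2)*a^4 - 60*sqrt(2)*a^3 + 270*a^3 - 40*a^2 + 360*sqrt(2)*a^2 + 240*a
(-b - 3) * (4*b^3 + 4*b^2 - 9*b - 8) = -4*b^4 - 16*b^3 - 3*b^2 + 35*b + 24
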